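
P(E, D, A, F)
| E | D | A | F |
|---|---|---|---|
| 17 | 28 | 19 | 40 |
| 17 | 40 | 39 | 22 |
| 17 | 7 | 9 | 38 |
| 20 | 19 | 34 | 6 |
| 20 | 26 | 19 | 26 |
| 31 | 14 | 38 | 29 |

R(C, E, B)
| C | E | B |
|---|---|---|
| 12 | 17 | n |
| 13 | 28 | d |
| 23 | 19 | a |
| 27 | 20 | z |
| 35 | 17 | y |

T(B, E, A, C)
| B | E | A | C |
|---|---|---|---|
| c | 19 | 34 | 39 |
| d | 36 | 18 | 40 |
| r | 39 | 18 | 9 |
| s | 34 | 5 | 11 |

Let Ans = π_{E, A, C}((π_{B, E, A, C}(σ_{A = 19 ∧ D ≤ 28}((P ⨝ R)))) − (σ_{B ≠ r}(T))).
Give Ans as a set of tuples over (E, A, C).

{(17, 19, 12), (17, 19, 35), (20, 19, 27)}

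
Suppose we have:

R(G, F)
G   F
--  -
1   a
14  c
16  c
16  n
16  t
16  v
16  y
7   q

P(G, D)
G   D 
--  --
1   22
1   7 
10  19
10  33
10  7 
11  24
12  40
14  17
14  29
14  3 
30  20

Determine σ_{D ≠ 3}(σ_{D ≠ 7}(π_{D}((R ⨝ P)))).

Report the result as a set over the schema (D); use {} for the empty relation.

{17, 22, 29}

R ⋈ P (natural join on G): {(1, a, 22), (1, a, 7), (14, c, 17), (14, c, 29), (14, c, 3)}
π_{D} gives {17, 22, 29, 3, 7}.
σ[D ≠ 7]: keep tuples satisfying D ≠ 7 → {17, 22, 29, 3}
σ[D ≠ 3]: keep tuples satisfying D ≠ 3 → {17, 22, 29}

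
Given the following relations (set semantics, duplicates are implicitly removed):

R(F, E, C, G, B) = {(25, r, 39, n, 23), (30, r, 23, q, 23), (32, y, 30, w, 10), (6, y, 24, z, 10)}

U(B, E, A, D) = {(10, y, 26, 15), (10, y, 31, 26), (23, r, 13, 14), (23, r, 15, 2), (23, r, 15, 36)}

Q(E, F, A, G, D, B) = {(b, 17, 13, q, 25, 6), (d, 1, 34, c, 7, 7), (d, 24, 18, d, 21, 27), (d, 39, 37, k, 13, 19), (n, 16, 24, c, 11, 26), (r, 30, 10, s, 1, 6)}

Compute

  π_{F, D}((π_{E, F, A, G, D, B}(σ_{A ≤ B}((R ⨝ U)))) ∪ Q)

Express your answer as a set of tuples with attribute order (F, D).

{(1, 7), (16, 11), (17, 25), (24, 21), (25, 14), (25, 2), (25, 36), (30, 1), (30, 14), (30, 2), (30, 36), (39, 13)}

Joining R and U on E, B yields {(25, r, 39, n, 23, 13, 14), (25, r, 39, n, 23, 15, 2), (25, r, 39, n, 23, 15, 36), (30, r, 23, q, 23, 13, 14), (30, r, 23, q, 23, 15, 2), (30, r, 23, q, 23, 15, 36), (32, y, 30, w, 10, 26, 15), (32, y, 30, w, 10, 31, 26), (6, y, 24, z, 10, 26, 15), (6, y, 24, z, 10, 31, 26)}.
Filtering on A ≤ B leaves {(25, r, 39, n, 23, 13, 14), (25, r, 39, n, 23, 15, 2), (25, r, 39, n, 23, 15, 36), (30, r, 23, q, 23, 13, 14), (30, r, 23, q, 23, 15, 2), (30, r, 23, q, 23, 15, 36)}.
π[E, F, A, G, D, B]: project onto (E, F, A, G, D, B) → {(r, 25, 13, n, 14, 23), (r, 25, 15, n, 2, 23), (r, 25, 15, n, 36, 23), (r, 30, 13, q, 14, 23), (r, 30, 15, q, 2, 23), (r, 30, 15, q, 36, 23)}
Set union of the two operands is {(b, 17, 13, q, 25, 6), (d, 1, 34, c, 7, 7), (d, 24, 18, d, 21, 27), (d, 39, 37, k, 13, 19), (n, 16, 24, c, 11, 26), (r, 25, 13, n, 14, 23), (r, 25, 15, n, 2, 23), (r, 25, 15, n, 36, 23), (r, 30, 10, s, 1, 6), (r, 30, 13, q, 14, 23), (r, 30, 15, q, 2, 23), (r, 30, 15, q, 36, 23)}.
π[F, D]: project onto (F, D) → {(1, 7), (16, 11), (17, 25), (24, 21), (25, 14), (25, 2), (25, 36), (30, 1), (30, 14), (30, 2), (30, 36), (39, 13)}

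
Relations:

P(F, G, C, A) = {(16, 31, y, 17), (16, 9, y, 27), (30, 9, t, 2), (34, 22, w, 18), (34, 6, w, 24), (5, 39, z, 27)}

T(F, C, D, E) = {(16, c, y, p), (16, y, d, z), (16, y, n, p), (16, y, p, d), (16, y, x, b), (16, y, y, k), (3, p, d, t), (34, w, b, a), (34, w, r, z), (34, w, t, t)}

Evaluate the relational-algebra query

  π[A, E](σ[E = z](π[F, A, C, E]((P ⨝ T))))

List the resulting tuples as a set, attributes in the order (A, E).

P ⋈ T (natural join on F, C): {(16, 31, y, 17, d, z), (16, 31, y, 17, n, p), (16, 31, y, 17, p, d), (16, 31, y, 17, x, b), (16, 31, y, 17, y, k), (16, 9, y, 27, d, z), (16, 9, y, 27, n, p), (16, 9, y, 27, p, d), (16, 9, y, 27, x, b), (16, 9, y, 27, y, k), (34, 22, w, 18, b, a), (34, 22, w, 18, r, z), (34, 22, w, 18, t, t), (34, 6, w, 24, b, a), (34, 6, w, 24, r, z), (34, 6, w, 24, t, t)}
Projecting to F, A, C, E: {(16, 17, y, b), (16, 17, y, d), (16, 17, y, k), (16, 17, y, p), (16, 17, y, z), (16, 27, y, b), (16, 27, y, d), (16, 27, y, k), (16, 27, y, p), (16, 27, y, z), (34, 18, w, a), (34, 18, w, t), (34, 18, w, z), (34, 24, w, a), (34, 24, w, t), (34, 24, w, z)}
Apply σ_{E = z}; surviving tuples: {(16, 17, y, z), (16, 27, y, z), (34, 18, w, z), (34, 24, w, z)}
Projecting to A, E: {(17, z), (18, z), (24, z), (27, z)}

{(17, z), (18, z), (24, z), (27, z)}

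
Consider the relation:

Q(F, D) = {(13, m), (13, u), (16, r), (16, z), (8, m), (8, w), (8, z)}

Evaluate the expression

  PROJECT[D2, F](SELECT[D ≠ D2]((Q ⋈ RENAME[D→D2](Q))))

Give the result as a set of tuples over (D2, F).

{(m, 13), (m, 8), (r, 16), (u, 13), (w, 8), (z, 16), (z, 8)}

ρ[D→D2]: schema becomes (F, D2); tuples unchanged.
Joining Q and RENAME[D→D2](Q) on F yields {(13, m, m), (13, m, u), (13, u, m), (13, u, u), (16, r, r), (16, r, z), (16, z, r), (16, z, z), (8, m, m), (8, m, w), (8, m, z), (8, w, m), (8, w, w), (8, w, z), (8, z, m), (8, z, w), (8, z, z)}.
Apply σ_{D ≠ D2}; surviving tuples: {(13, m, u), (13, u, m), (16, r, z), (16, z, r), (8, m, w), (8, m, z), (8, w, m), (8, w, z), (8, z, m), (8, z, w)}
π_{D2, F} gives {(m, 13), (m, 8), (r, 16), (u, 13), (w, 8), (z, 16), (z, 8)} (3 duplicate(s) eliminated).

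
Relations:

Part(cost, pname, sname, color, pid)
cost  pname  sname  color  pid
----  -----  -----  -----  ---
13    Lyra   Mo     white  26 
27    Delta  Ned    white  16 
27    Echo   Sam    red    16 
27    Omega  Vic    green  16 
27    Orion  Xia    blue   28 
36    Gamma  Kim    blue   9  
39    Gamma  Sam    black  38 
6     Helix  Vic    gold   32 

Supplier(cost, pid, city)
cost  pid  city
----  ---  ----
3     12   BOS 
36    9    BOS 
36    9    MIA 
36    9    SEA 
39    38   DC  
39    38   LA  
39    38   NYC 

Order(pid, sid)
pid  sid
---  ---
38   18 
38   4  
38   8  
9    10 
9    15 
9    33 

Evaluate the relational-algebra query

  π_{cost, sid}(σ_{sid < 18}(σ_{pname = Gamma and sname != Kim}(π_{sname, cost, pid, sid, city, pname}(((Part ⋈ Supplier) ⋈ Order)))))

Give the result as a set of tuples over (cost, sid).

{(39, 4), (39, 8)}

Joining Part and Supplier on cost, pid yields {(36, Gamma, Kim, blue, 9, BOS), (36, Gamma, Kim, blue, 9, MIA), (36, Gamma, Kim, blue, 9, SEA), (39, Gamma, Sam, black, 38, DC), (39, Gamma, Sam, black, 38, LA), (39, Gamma, Sam, black, 38, NYC)}.
Joining (Part ⋈ Supplier) and Order on pid yields {(36, Gamma, Kim, blue, 9, BOS, 10), (36, Gamma, Kim, blue, 9, BOS, 15), (36, Gamma, Kim, blue, 9, BOS, 33), (36, Gamma, Kim, blue, 9, MIA, 10), (36, Gamma, Kim, blue, 9, MIA, 15), (36, Gamma, Kim, blue, 9, MIA, 33), (36, Gamma, Kim, blue, 9, SEA, 10), (36, Gamma, Kim, blue, 9, SEA, 15), (36, Gamma, Kim, blue, 9, SEA, 33), (39, Gamma, Sam, black, 38, DC, 18), (39, Gamma, Sam, black, 38, DC, 4), (39, Gamma, Sam, black, 38, DC, 8), (39, Gamma, Sam, black, 38, LA, 18), (39, Gamma, Sam, black, 38, LA, 4), (39, Gamma, Sam, black, 38, LA, 8), (39, Gamma, Sam, black, 38, NYC, 18), (39, Gamma, Sam, black, 38, NYC, 4), (39, Gamma, Sam, black, 38, NYC, 8)}.
π_{sname, cost, pid, sid, city, pname} gives {(Kim, 36, 9, 10, BOS, Gamma), (Kim, 36, 9, 10, MIA, Gamma), (Kim, 36, 9, 10, SEA, Gamma), (Kim, 36, 9, 15, BOS, Gamma), (Kim, 36, 9, 15, MIA, Gamma), (Kim, 36, 9, 15, SEA, Gamma), (Kim, 36, 9, 33, BOS, Gamma), (Kim, 36, 9, 33, MIA, Gamma), (Kim, 36, 9, 33, SEA, Gamma), (Sam, 39, 38, 18, DC, Gamma), (Sam, 39, 38, 18, LA, Gamma), (Sam, 39, 38, 18, NYC, Gamma), (Sam, 39, 38, 4, DC, Gamma), (Sam, 39, 38, 4, LA, Gamma), (Sam, 39, 38, 4, NYC, Gamma), (Sam, 39, 38, 8, DC, Gamma), (Sam, 39, 38, 8, LA, Gamma), (Sam, 39, 38, 8, NYC, Gamma)}.
Filtering on pname = Gamma and sname != Kim leaves {(Sam, 39, 38, 18, DC, Gamma), (Sam, 39, 38, 18, LA, Gamma), (Sam, 39, 38, 18, NYC, Gamma), (Sam, 39, 38, 4, DC, Gamma), (Sam, 39, 38, 4, LA, Gamma), (Sam, 39, 38, 4, NYC, Gamma), (Sam, 39, 38, 8, DC, Gamma), (Sam, 39, 38, 8, LA, Gamma), (Sam, 39, 38, 8, NYC, Gamma)}.
Filtering on sid < 18 leaves {(Sam, 39, 38, 4, DC, Gamma), (Sam, 39, 38, 4, LA, Gamma), (Sam, 39, 38, 4, NYC, Gamma), (Sam, 39, 38, 8, DC, Gamma), (Sam, 39, 38, 8, LA, Gamma), (Sam, 39, 38, 8, NYC, Gamma)}.
π_{cost, sid} gives {(39, 4), (39, 8)} (4 duplicate(s) eliminated).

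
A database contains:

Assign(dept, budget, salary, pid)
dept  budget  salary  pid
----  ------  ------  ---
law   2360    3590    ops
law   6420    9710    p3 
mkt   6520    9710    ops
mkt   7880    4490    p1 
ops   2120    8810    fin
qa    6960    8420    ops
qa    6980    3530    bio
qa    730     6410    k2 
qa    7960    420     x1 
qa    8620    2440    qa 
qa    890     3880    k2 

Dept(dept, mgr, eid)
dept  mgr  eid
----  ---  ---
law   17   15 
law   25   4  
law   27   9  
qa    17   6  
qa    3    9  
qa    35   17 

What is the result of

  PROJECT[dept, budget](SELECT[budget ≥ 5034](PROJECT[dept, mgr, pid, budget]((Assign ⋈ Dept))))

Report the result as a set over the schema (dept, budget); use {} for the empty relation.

{(law, 6420), (qa, 6960), (qa, 6980), (qa, 7960), (qa, 8620)}

Joining Assign and Dept on dept yields {(law, 2360, 3590, ops, 17, 15), (law, 2360, 3590, ops, 25, 4), (law, 2360, 3590, ops, 27, 9), (law, 6420, 9710, p3, 17, 15), (law, 6420, 9710, p3, 25, 4), (law, 6420, 9710, p3, 27, 9), (qa, 6960, 8420, ops, 17, 6), (qa, 6960, 8420, ops, 3, 9), (qa, 6960, 8420, ops, 35, 17), (qa, 6980, 3530, bio, 17, 6), (qa, 6980, 3530, bio, 3, 9), (qa, 6980, 3530, bio, 35, 17), (qa, 730, 6410, k2, 17, 6), (qa, 730, 6410, k2, 3, 9), (qa, 730, 6410, k2, 35, 17), (qa, 7960, 420, x1, 17, 6), (qa, 7960, 420, x1, 3, 9), (qa, 7960, 420, x1, 35, 17), (qa, 8620, 2440, qa, 17, 6), (qa, 8620, 2440, qa, 3, 9), (qa, 8620, 2440, qa, 35, 17), (qa, 890, 3880, k2, 17, 6), (qa, 890, 3880, k2, 3, 9), (qa, 890, 3880, k2, 35, 17)}.
π[dept, mgr, pid, budget]: project onto (dept, mgr, pid, budget) → {(law, 17, ops, 2360), (law, 17, p3, 6420), (law, 25, ops, 2360), (law, 25, p3, 6420), (law, 27, ops, 2360), (law, 27, p3, 6420), (qa, 17, bio, 6980), (qa, 17, k2, 730), (qa, 17, k2, 890), (qa, 17, ops, 6960), (qa, 17, qa, 8620), (qa, 17, x1, 7960), (qa, 3, bio, 6980), (qa, 3, k2, 730), (qa, 3, k2, 890), (qa, 3, ops, 6960), (qa, 3, qa, 8620), (qa, 3, x1, 7960), (qa, 35, bio, 6980), (qa, 35, k2, 730), (qa, 35, k2, 890), (qa, 35, ops, 6960), (qa, 35, qa, 8620), (qa, 35, x1, 7960)}
σ[budget ≥ 5034]: keep tuples satisfying budget ≥ 5034 → {(law, 17, p3, 6420), (law, 25, p3, 6420), (law, 27, p3, 6420), (qa, 17, bio, 6980), (qa, 17, ops, 6960), (qa, 17, qa, 8620), (qa, 17, x1, 7960), (qa, 3, bio, 6980), (qa, 3, ops, 6960), (qa, 3, qa, 8620), (qa, 3, x1, 7960), (qa, 35, bio, 6980), (qa, 35, ops, 6960), (qa, 35, qa, 8620), (qa, 35, x1, 7960)}
π[dept, budget]: project onto (dept, budget) (10 duplicate(s) eliminated) → {(law, 6420), (qa, 6960), (qa, 6980), (qa, 7960), (qa, 8620)}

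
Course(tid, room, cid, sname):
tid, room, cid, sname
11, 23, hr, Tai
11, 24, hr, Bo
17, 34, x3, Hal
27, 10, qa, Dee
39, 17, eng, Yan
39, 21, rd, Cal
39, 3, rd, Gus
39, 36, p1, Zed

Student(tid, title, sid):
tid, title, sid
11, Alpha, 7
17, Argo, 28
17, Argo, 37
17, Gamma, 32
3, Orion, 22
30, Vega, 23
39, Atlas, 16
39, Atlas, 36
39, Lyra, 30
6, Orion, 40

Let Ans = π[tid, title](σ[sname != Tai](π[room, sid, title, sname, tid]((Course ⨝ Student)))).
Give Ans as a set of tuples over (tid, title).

Natural join on tid: {(11, 23, hr, Tai, Alpha, 7), (11, 24, hr, Bo, Alpha, 7), (17, 34, x3, Hal, Argo, 28), (17, 34, x3, Hal, Argo, 37), (17, 34, x3, Hal, Gamma, 32), (39, 17, eng, Yan, Atlas, 16), (39, 17, eng, Yan, Atlas, 36), (39, 17, eng, Yan, Lyra, 30), (39, 21, rd, Cal, Atlas, 16), (39, 21, rd, Cal, Atlas, 36), (39, 21, rd, Cal, Lyra, 30), (39, 3, rd, Gus, Atlas, 16), (39, 3, rd, Gus, Atlas, 36), (39, 3, rd, Gus, Lyra, 30), (39, 36, p1, Zed, Atlas, 16), (39, 36, p1, Zed, Atlas, 36), (39, 36, p1, Zed, Lyra, 30)}
π_{room, sid, title, sname, tid} gives {(17, 16, Atlas, Yan, 39), (17, 30, Lyra, Yan, 39), (17, 36, Atlas, Yan, 39), (21, 16, Atlas, Cal, 39), (21, 30, Lyra, Cal, 39), (21, 36, Atlas, Cal, 39), (23, 7, Alpha, Tai, 11), (24, 7, Alpha, Bo, 11), (3, 16, Atlas, Gus, 39), (3, 30, Lyra, Gus, 39), (3, 36, Atlas, Gus, 39), (34, 28, Argo, Hal, 17), (34, 32, Gamma, Hal, 17), (34, 37, Argo, Hal, 17), (36, 16, Atlas, Zed, 39), (36, 30, Lyra, Zed, 39), (36, 36, Atlas, Zed, 39)}.
σ[sname != Tai]: keep tuples satisfying sname != Tai → {(17, 16, Atlas, Yan, 39), (17, 30, Lyra, Yan, 39), (17, 36, Atlas, Yan, 39), (21, 16, Atlas, Cal, 39), (21, 30, Lyra, Cal, 39), (21, 36, Atlas, Cal, 39), (24, 7, Alpha, Bo, 11), (3, 16, Atlas, Gus, 39), (3, 30, Lyra, Gus, 39), (3, 36, Atlas, Gus, 39), (34, 28, Argo, Hal, 17), (34, 32, Gamma, Hal, 17), (34, 37, Argo, Hal, 17), (36, 16, Atlas, Zed, 39), (36, 30, Lyra, Zed, 39), (36, 36, Atlas, Zed, 39)}
π_{tid, title} gives {(11, Alpha), (17, Argo), (17, Gamma), (39, Atlas), (39, Lyra)} (11 duplicate(s) eliminated).

{(11, Alpha), (17, Argo), (17, Gamma), (39, Atlas), (39, Lyra)}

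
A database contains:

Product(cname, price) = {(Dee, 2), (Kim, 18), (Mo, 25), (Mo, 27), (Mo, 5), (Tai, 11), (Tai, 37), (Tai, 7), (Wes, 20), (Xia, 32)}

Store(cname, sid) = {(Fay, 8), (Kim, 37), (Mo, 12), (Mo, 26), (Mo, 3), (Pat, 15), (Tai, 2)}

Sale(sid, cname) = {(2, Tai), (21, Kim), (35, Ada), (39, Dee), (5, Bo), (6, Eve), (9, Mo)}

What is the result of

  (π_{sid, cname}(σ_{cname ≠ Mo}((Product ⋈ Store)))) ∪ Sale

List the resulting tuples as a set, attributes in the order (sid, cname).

Product ⋈ Store (natural join on cname): {(Kim, 18, 37), (Mo, 25, 12), (Mo, 25, 26), (Mo, 25, 3), (Mo, 27, 12), (Mo, 27, 26), (Mo, 27, 3), (Mo, 5, 12), (Mo, 5, 26), (Mo, 5, 3), (Tai, 11, 2), (Tai, 37, 2), (Tai, 7, 2)}
σ[cname ≠ Mo]: keep tuples satisfying cname ≠ Mo → {(Kim, 18, 37), (Tai, 11, 2), (Tai, 37, 2), (Tai, 7, 2)}
Keep only column(s) sid, cname (2 duplicate(s) eliminated): {(2, Tai), (37, Kim)}
Union: {(2, Tai), (37, Kim)} with {(2, Tai), (21, Kim), (35, Ada), (39, Dee), (5, Bo), (6, Eve), (9, Mo)} → {(2, Tai), (21, Kim), (35, Ada), (37, Kim), (39, Dee), (5, Bo), (6, Eve), (9, Mo)}

{(2, Tai), (21, Kim), (35, Ada), (37, Kim), (39, Dee), (5, Bo), (6, Eve), (9, Mo)}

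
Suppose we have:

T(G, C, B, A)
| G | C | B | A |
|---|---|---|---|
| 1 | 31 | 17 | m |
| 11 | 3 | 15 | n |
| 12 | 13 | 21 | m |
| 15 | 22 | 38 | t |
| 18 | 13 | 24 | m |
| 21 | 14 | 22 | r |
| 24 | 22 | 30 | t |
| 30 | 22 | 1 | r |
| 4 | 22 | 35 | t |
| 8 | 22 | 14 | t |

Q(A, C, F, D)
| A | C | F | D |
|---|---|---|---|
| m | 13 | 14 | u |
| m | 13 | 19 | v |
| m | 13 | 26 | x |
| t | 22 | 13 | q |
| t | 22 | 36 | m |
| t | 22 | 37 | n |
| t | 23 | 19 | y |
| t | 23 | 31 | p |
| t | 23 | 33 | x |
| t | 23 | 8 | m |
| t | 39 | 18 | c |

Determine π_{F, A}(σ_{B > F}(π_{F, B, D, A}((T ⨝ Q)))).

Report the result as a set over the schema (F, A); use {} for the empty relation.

{(13, t), (14, m), (19, m), (36, t), (37, t)}

Natural join on C, A: {(12, 13, 21, m, 14, u), (12, 13, 21, m, 19, v), (12, 13, 21, m, 26, x), (15, 22, 38, t, 13, q), (15, 22, 38, t, 36, m), (15, 22, 38, t, 37, n), (18, 13, 24, m, 14, u), (18, 13, 24, m, 19, v), (18, 13, 24, m, 26, x), (24, 22, 30, t, 13, q), (24, 22, 30, t, 36, m), (24, 22, 30, t, 37, n), (4, 22, 35, t, 13, q), (4, 22, 35, t, 36, m), (4, 22, 35, t, 37, n), (8, 22, 14, t, 13, q), (8, 22, 14, t, 36, m), (8, 22, 14, t, 37, n)}
Projecting to F, B, D, A: {(13, 14, q, t), (13, 30, q, t), (13, 35, q, t), (13, 38, q, t), (14, 21, u, m), (14, 24, u, m), (19, 21, v, m), (19, 24, v, m), (26, 21, x, m), (26, 24, x, m), (36, 14, m, t), (36, 30, m, t), (36, 35, m, t), (36, 38, m, t), (37, 14, n, t), (37, 30, n, t), (37, 35, n, t), (37, 38, n, t)}
Selection B > F: {(13, 14, q, t), (13, 30, q, t), (13, 35, q, t), (13, 38, q, t), (14, 21, u, m), (14, 24, u, m), (19, 21, v, m), (19, 24, v, m), (36, 38, m, t), (37, 38, n, t)}
Projecting to F, A (5 duplicate(s) eliminated): {(13, t), (14, m), (19, m), (36, t), (37, t)}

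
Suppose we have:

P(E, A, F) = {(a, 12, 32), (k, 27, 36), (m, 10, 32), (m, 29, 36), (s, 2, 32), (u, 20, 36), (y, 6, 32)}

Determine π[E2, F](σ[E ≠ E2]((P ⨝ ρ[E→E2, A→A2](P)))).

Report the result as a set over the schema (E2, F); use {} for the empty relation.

ρ[E→E2, A→A2]: schema becomes (E2, A2, F); tuples unchanged.
Joining P and ρ[E→E2, A→A2](P) on F yields {(a, 12, 32, a, 12), (a, 12, 32, m, 10), (a, 12, 32, s, 2), (a, 12, 32, y, 6), (k, 27, 36, k, 27), (k, 27, 36, m, 29), (k, 27, 36, u, 20), (m, 10, 32, a, 12), (m, 10, 32, m, 10), (m, 10, 32, s, 2), (m, 10, 32, y, 6), (m, 29, 36, k, 27), (m, 29, 36, m, 29), (m, 29, 36, u, 20), (s, 2, 32, a, 12), (s, 2, 32, m, 10), (s, 2, 32, s, 2), (s, 2, 32, y, 6), (u, 20, 36, k, 27), (u, 20, 36, m, 29), (u, 20, 36, u, 20), (y, 6, 32, a, 12), (y, 6, 32, m, 10), (y, 6, 32, s, 2), (y, 6, 32, y, 6)}.
Apply σ_{E ≠ E2}; surviving tuples: {(a, 12, 32, m, 10), (a, 12, 32, s, 2), (a, 12, 32, y, 6), (k, 27, 36, m, 29), (k, 27, 36, u, 20), (m, 10, 32, a, 12), (m, 10, 32, s, 2), (m, 10, 32, y, 6), (m, 29, 36, k, 27), (m, 29, 36, u, 20), (s, 2, 32, a, 12), (s, 2, 32, m, 10), (s, 2, 32, y, 6), (u, 20, 36, k, 27), (u, 20, 36, m, 29), (y, 6, 32, a, 12), (y, 6, 32, m, 10), (y, 6, 32, s, 2)}
π[E2, F]: project onto (E2, F) (11 duplicate(s) eliminated) → {(a, 32), (k, 36), (m, 32), (m, 36), (s, 32), (u, 36), (y, 32)}

{(a, 32), (k, 36), (m, 32), (m, 36), (s, 32), (u, 36), (y, 32)}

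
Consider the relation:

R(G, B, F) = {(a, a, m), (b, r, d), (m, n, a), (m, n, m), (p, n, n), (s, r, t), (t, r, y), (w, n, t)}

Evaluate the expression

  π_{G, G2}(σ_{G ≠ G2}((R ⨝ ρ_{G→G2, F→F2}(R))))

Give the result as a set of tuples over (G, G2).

{(b, s), (b, t), (m, p), (m, w), (p, m), (p, w), (s, b), (s, t), (t, b), (t, s), (w, m), (w, p)}

ρ[G→G2, F→F2]: schema becomes (G2, B, F2); tuples unchanged.
Joining R and ρ_{G→G2, F→F2}(R) on B yields {(a, a, m, a, m), (b, r, d, b, d), (b, r, d, s, t), (b, r, d, t, y), (m, n, a, m, a), (m, n, a, m, m), (m, n, a, p, n), (m, n, a, w, t), (m, n, m, m, a), (m, n, m, m, m), (m, n, m, p, n), (m, n, m, w, t), (p, n, n, m, a), (p, n, n, m, m), (p, n, n, p, n), (p, n, n, w, t), (s, r, t, b, d), (s, r, t, s, t), (s, r, t, t, y), (t, r, y, b, d), (t, r, y, s, t), (t, r, y, t, y), (w, n, t, m, a), (w, n, t, m, m), (w, n, t, p, n), (w, n, t, w, t)}.
Apply σ_{G ≠ G2}; surviving tuples: {(b, r, d, s, t), (b, r, d, t, y), (m, n, a, p, n), (m, n, a, w, t), (m, n, m, p, n), (m, n, m, w, t), (p, n, n, m, a), (p, n, n, m, m), (p, n, n, w, t), (s, r, t, b, d), (s, r, t, t, y), (t, r, y, b, d), (t, r, y, s, t), (w, n, t, m, a), (w, n, t, m, m), (w, n, t, p, n)}
π_{G, G2} gives {(b, s), (b, t), (m, p), (m, w), (p, m), (p, w), (s, b), (s, t), (t, b), (t, s), (w, m), (w, p)} (4 duplicate(s) eliminated).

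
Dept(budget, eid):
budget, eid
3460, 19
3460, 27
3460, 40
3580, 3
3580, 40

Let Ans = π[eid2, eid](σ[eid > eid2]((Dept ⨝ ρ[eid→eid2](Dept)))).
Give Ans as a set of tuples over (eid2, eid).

{(19, 27), (19, 40), (27, 40), (3, 40)}

ρ[eid→eid2]: schema becomes (budget, eid2); tuples unchanged.
Joining Dept and ρ[eid→eid2](Dept) on budget yields {(3460, 19, 19), (3460, 19, 27), (3460, 19, 40), (3460, 27, 19), (3460, 27, 27), (3460, 27, 40), (3460, 40, 19), (3460, 40, 27), (3460, 40, 40), (3580, 3, 3), (3580, 3, 40), (3580, 40, 3), (3580, 40, 40)}.
Selection eid > eid2: {(3460, 27, 19), (3460, 40, 19), (3460, 40, 27), (3580, 40, 3)}
π_{eid2, eid} gives {(19, 27), (19, 40), (27, 40), (3, 40)}.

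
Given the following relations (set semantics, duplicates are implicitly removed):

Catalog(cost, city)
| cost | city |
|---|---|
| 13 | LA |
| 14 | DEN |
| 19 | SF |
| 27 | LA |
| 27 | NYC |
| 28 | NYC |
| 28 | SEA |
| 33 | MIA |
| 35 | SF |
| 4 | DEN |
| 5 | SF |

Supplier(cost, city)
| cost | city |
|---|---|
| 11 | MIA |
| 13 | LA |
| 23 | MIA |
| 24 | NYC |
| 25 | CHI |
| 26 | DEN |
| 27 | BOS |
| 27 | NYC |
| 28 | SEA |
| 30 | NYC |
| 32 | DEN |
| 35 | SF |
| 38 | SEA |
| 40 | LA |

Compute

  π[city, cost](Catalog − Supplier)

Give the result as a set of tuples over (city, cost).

{(DEN, 14), (DEN, 4), (LA, 27), (MIA, 33), (NYC, 28), (SF, 19), (SF, 5)}

Difference: {(13, LA), (14, DEN), (19, SF), (27, LA), (27, NYC), (28, NYC), (28, SEA), (33, MIA), (35, SF), (4, DEN), (5, SF)} with {(11, MIA), (13, LA), (23, MIA), (24, NYC), (25, CHI), (26, DEN), (27, BOS), (27, NYC), (28, SEA), (30, NYC), (32, DEN), (35, SF), (38, SEA), (40, LA)} → {(14, DEN), (19, SF), (27, LA), (28, NYC), (33, MIA), (4, DEN), (5, SF)}
Projecting to city, cost: {(DEN, 14), (DEN, 4), (LA, 27), (MIA, 33), (NYC, 28), (SF, 19), (SF, 5)}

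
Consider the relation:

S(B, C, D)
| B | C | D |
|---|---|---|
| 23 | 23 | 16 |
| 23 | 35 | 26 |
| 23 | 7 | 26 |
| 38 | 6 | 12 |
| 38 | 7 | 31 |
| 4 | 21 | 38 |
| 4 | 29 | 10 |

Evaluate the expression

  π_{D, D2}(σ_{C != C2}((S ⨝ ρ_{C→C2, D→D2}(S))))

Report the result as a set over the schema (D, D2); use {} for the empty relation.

{(10, 38), (12, 31), (16, 26), (26, 16), (26, 26), (31, 12), (38, 10)}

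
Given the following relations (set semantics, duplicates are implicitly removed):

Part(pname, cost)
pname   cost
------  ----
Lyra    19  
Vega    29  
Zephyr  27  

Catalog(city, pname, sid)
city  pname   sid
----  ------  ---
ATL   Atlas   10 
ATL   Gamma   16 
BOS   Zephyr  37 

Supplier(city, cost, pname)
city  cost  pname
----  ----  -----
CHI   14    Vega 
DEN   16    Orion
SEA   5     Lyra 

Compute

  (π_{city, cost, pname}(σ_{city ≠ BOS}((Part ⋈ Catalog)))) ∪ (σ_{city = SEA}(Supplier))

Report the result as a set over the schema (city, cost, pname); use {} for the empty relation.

Natural join on pname: {(Zephyr, 27, BOS, 37)}
Apply σ_{city ≠ BOS}; surviving tuples: {}
π[city, cost, pname]: project onto (city, cost, pname) → {}
Apply σ_{city = SEA}; surviving tuples: {(SEA, 5, Lyra)}
Union: {} with {(SEA, 5, Lyra)} → {(SEA, 5, Lyra)}

{(SEA, 5, Lyra)}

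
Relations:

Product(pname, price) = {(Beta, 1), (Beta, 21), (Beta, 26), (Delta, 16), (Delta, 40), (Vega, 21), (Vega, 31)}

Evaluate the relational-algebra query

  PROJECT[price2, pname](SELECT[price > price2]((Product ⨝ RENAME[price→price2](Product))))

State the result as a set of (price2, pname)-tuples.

ρ[price→price2]: schema becomes (pname, price2); tuples unchanged.
Product ⋈ RENAME[price→price2](Product) (natural join on pname): {(Beta, 1, 1), (Beta, 1, 21), (Beta, 1, 26), (Beta, 21, 1), (Beta, 21, 21), (Beta, 21, 26), (Beta, 26, 1), (Beta, 26, 21), (Beta, 26, 26), (Delta, 16, 16), (Delta, 16, 40), (Delta, 40, 16), (Delta, 40, 40), (Vega, 21, 21), (Vega, 21, 31), (Vega, 31, 21), (Vega, 31, 31)}
Filtering on price > price2 leaves {(Beta, 21, 1), (Beta, 26, 1), (Beta, 26, 21), (Delta, 40, 16), (Vega, 31, 21)}.
Keep only column(s) price2, pname (1 duplicate(s) eliminated): {(1, Beta), (16, Delta), (21, Beta), (21, Vega)}

{(1, Beta), (16, Delta), (21, Beta), (21, Vega)}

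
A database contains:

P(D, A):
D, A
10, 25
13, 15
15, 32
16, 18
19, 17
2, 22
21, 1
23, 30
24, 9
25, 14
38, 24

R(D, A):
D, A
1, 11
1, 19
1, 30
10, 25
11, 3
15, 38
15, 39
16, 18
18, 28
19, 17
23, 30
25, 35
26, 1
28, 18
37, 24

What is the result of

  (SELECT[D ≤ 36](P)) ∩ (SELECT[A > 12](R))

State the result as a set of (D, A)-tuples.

σ[D ≤ 36]: keep tuples satisfying D ≤ 36 → {(10, 25), (13, 15), (15, 32), (16, 18), (19, 17), (2, 22), (21, 1), (23, 30), (24, 9), (25, 14)}
σ[A > 12]: keep tuples satisfying A > 12 → {(1, 19), (1, 30), (10, 25), (15, 38), (15, 39), (16, 18), (18, 28), (19, 17), (23, 30), (25, 35), (28, 18), (37, 24)}
Intersection: {(10, 25), (13, 15), (15, 32), (16, 18), (19, 17), (2, 22), (21, 1), (23, 30), (24, 9), (25, 14)} with {(1, 19), (1, 30), (10, 25), (15, 38), (15, 39), (16, 18), (18, 28), (19, 17), (23, 30), (25, 35), (28, 18), (37, 24)} → {(10, 25), (16, 18), (19, 17), (23, 30)}

{(10, 25), (16, 18), (19, 17), (23, 30)}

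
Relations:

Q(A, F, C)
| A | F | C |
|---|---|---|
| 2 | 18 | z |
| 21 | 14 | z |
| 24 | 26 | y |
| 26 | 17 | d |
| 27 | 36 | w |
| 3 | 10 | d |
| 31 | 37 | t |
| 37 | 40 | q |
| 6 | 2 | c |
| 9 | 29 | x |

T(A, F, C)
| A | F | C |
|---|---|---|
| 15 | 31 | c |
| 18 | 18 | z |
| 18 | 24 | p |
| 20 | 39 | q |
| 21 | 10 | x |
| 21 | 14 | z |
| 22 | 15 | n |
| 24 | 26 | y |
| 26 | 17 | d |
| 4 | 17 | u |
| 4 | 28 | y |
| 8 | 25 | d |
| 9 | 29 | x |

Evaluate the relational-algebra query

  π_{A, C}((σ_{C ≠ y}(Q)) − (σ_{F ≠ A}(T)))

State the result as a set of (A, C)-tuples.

Apply σ_{C ≠ y}; surviving tuples: {(2, 18, z), (21, 14, z), (26, 17, d), (27, 36, w), (3, 10, d), (31, 37, t), (37, 40, q), (6, 2, c), (9, 29, x)}
Apply σ_{F ≠ A}; surviving tuples: {(15, 31, c), (18, 24, p), (20, 39, q), (21, 10, x), (21, 14, z), (22, 15, n), (24, 26, y), (26, 17, d), (4, 17, u), (4, 28, y), (8, 25, d), (9, 29, x)}
Taking the difference: {(2, 18, z), (27, 36, w), (3, 10, d), (31, 37, t), (37, 40, q), (6, 2, c)}
π[A, C]: project onto (A, C) → {(2, z), (27, w), (3, d), (31, t), (37, q), (6, c)}

{(2, z), (27, w), (3, d), (31, t), (37, q), (6, c)}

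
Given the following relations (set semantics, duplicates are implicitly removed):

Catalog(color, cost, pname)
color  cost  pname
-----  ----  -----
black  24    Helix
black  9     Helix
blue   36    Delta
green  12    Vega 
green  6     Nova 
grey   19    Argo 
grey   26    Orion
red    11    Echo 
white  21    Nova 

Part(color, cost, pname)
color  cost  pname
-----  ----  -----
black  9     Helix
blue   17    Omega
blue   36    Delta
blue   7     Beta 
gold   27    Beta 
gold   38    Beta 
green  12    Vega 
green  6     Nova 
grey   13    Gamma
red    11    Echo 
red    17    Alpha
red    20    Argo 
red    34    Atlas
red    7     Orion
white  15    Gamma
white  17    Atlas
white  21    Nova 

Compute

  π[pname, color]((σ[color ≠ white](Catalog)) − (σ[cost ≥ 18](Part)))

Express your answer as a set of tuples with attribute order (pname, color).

Apply σ_{color ≠ white}; surviving tuples: {(black, 24, Helix), (black, 9, Helix), (blue, 36, Delta), (green, 12, Vega), (green, 6, Nova), (grey, 19, Argo), (grey, 26, Orion), (red, 11, Echo)}
Apply σ_{cost ≥ 18}; surviving tuples: {(blue, 36, Delta), (gold, 27, Beta), (gold, 38, Beta), (red, 20, Argo), (red, 34, Atlas), (white, 21, Nova)}
Taking the difference: {(black, 24, Helix), (black, 9, Helix), (green, 12, Vega), (green, 6, Nova), (grey, 19, Argo), (grey, 26, Orion), (red, 11, Echo)}
π_{pname, color} gives {(Argo, grey), (Echo, red), (Helix, black), (Nova, green), (Orion, grey), (Vega, green)} (1 duplicate(s) eliminated).

{(Argo, grey), (Echo, red), (Helix, black), (Nova, green), (Orion, grey), (Vega, green)}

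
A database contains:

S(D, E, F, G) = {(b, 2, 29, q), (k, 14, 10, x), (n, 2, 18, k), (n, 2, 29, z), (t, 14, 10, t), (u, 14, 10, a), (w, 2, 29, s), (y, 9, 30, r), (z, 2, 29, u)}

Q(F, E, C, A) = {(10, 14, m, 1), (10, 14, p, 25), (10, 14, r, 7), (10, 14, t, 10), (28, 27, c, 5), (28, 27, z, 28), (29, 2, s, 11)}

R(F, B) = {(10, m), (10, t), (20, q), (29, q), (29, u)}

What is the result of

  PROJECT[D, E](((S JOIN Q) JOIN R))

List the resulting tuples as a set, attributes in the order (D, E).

{(b, 2), (k, 14), (n, 2), (t, 14), (u, 14), (w, 2), (z, 2)}

Natural join on E, F: {(b, 2, 29, q, s, 11), (k, 14, 10, x, m, 1), (k, 14, 10, x, p, 25), (k, 14, 10, x, r, 7), (k, 14, 10, x, t, 10), (n, 2, 29, z, s, 11), (t, 14, 10, t, m, 1), (t, 14, 10, t, p, 25), (t, 14, 10, t, r, 7), (t, 14, 10, t, t, 10), (u, 14, 10, a, m, 1), (u, 14, 10, a, p, 25), (u, 14, 10, a, r, 7), (u, 14, 10, a, t, 10), (w, 2, 29, s, s, 11), (z, 2, 29, u, s, 11)}
Natural join on F: {(b, 2, 29, q, s, 11, q), (b, 2, 29, q, s, 11, u), (k, 14, 10, x, m, 1, m), (k, 14, 10, x, m, 1, t), (k, 14, 10, x, p, 25, m), (k, 14, 10, x, p, 25, t), (k, 14, 10, x, r, 7, m), (k, 14, 10, x, r, 7, t), (k, 14, 10, x, t, 10, m), (k, 14, 10, x, t, 10, t), (n, 2, 29, z, s, 11, q), (n, 2, 29, z, s, 11, u), (t, 14, 10, t, m, 1, m), (t, 14, 10, t, m, 1, t), (t, 14, 10, t, p, 25, m), (t, 14, 10, t, p, 25, t), (t, 14, 10, t, r, 7, m), (t, 14, 10, t, r, 7, t), (t, 14, 10, t, t, 10, m), (t, 14, 10, t, t, 10, t), (u, 14, 10, a, m, 1, m), (u, 14, 10, a, m, 1, t), (u, 14, 10, a, p, 25, m), (u, 14, 10, a, p, 25, t), (u, 14, 10, a, r, 7, m), (u, 14, 10, a, r, 7, t), (u, 14, 10, a, t, 10, m), (u, 14, 10, a, t, 10, t), (w, 2, 29, s, s, 11, q), (w, 2, 29, s, s, 11, u), (z, 2, 29, u, s, 11, q), (z, 2, 29, u, s, 11, u)}
π[D, E]: project onto (D, E) (25 duplicate(s) eliminated) → {(b, 2), (k, 14), (n, 2), (t, 14), (u, 14), (w, 2), (z, 2)}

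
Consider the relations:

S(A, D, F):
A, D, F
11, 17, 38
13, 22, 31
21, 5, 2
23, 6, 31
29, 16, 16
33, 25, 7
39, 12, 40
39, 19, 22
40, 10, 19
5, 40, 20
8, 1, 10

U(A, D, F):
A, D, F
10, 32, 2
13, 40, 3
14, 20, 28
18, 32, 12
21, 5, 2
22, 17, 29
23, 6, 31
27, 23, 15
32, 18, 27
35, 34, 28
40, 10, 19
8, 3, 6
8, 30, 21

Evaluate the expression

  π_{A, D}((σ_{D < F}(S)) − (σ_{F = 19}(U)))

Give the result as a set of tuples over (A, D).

Apply σ_{D < F}; surviving tuples: {(11, 17, 38), (13, 22, 31), (23, 6, 31), (39, 12, 40), (39, 19, 22), (40, 10, 19), (8, 1, 10)}
Apply σ_{F = 19}; surviving tuples: {(40, 10, 19)}
Taking the difference: {(11, 17, 38), (13, 22, 31), (23, 6, 31), (39, 12, 40), (39, 19, 22), (8, 1, 10)}
Projecting to A, D: {(11, 17), (13, 22), (23, 6), (39, 12), (39, 19), (8, 1)}

{(11, 17), (13, 22), (23, 6), (39, 12), (39, 19), (8, 1)}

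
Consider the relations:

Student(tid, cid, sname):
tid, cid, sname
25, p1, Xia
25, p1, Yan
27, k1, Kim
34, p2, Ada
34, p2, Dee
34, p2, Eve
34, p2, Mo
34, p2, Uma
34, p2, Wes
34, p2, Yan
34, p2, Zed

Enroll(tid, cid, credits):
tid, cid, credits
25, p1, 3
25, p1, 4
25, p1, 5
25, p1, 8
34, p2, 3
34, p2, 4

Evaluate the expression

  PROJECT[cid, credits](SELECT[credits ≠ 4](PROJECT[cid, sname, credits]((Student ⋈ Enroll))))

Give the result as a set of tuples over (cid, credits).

{(p1, 3), (p1, 5), (p1, 8), (p2, 3)}

Natural join on tid, cid: {(25, p1, Xia, 3), (25, p1, Xia, 4), (25, p1, Xia, 5), (25, p1, Xia, 8), (25, p1, Yan, 3), (25, p1, Yan, 4), (25, p1, Yan, 5), (25, p1, Yan, 8), (34, p2, Ada, 3), (34, p2, Ada, 4), (34, p2, Dee, 3), (34, p2, Dee, 4), (34, p2, Eve, 3), (34, p2, Eve, 4), (34, p2, Mo, 3), (34, p2, Mo, 4), (34, p2, Uma, 3), (34, p2, Uma, 4), (34, p2, Wes, 3), (34, p2, Wes, 4), (34, p2, Yan, 3), (34, p2, Yan, 4), (34, p2, Zed, 3), (34, p2, Zed, 4)}
Projecting to cid, sname, credits: {(p1, Xia, 3), (p1, Xia, 4), (p1, Xia, 5), (p1, Xia, 8), (p1, Yan, 3), (p1, Yan, 4), (p1, Yan, 5), (p1, Yan, 8), (p2, Ada, 3), (p2, Ada, 4), (p2, Dee, 3), (p2, Dee, 4), (p2, Eve, 3), (p2, Eve, 4), (p2, Mo, 3), (p2, Mo, 4), (p2, Uma, 3), (p2, Uma, 4), (p2, Wes, 3), (p2, Wes, 4), (p2, Yan, 3), (p2, Yan, 4), (p2, Zed, 3), (p2, Zed, 4)}
Apply σ_{credits ≠ 4}; surviving tuples: {(p1, Xia, 3), (p1, Xia, 5), (p1, Xia, 8), (p1, Yan, 3), (p1, Yan, 5), (p1, Yan, 8), (p2, Ada, 3), (p2, Dee, 3), (p2, Eve, 3), (p2, Mo, 3), (p2, Uma, 3), (p2, Wes, 3), (p2, Yan, 3), (p2, Zed, 3)}
Projecting to cid, credits (10 duplicate(s) eliminated): {(p1, 3), (p1, 5), (p1, 8), (p2, 3)}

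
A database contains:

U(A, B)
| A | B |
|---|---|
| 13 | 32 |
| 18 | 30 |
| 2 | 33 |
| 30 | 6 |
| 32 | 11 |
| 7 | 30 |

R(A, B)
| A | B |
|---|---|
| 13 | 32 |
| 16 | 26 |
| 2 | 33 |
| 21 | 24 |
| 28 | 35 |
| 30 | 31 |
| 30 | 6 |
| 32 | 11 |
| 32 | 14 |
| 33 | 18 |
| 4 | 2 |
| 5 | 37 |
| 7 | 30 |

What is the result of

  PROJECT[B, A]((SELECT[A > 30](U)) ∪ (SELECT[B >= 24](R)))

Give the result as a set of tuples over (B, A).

{(11, 32), (24, 21), (26, 16), (30, 7), (31, 30), (32, 13), (33, 2), (35, 28), (37, 5)}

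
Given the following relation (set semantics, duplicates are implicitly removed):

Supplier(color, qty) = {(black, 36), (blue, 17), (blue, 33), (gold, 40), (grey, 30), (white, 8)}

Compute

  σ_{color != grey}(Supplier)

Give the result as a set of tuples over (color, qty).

{(black, 36), (blue, 17), (blue, 33), (gold, 40), (white, 8)}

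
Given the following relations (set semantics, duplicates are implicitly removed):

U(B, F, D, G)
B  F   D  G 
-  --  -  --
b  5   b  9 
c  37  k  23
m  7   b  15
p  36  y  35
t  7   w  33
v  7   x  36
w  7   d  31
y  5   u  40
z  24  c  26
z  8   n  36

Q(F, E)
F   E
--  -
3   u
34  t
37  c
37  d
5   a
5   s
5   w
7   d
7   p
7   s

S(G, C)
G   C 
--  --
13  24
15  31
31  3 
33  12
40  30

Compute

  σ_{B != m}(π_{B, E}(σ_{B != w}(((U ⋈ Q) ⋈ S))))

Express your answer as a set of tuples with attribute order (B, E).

Joining U and Q on F yields {(b, 5, b, 9, a), (b, 5, b, 9, s), (b, 5, b, 9, w), (c, 37, k, 23, c), (c, 37, k, 23, d), (m, 7, b, 15, d), (m, 7, b, 15, p), (m, 7, b, 15, s), (t, 7, w, 33, d), (t, 7, w, 33, p), (t, 7, w, 33, s), (v, 7, x, 36, d), (v, 7, x, 36, p), (v, 7, x, 36, s), (w, 7, d, 31, d), (w, 7, d, 31, p), (w, 7, d, 31, s), (y, 5, u, 40, a), (y, 5, u, 40, s), (y, 5, u, 40, w)}.
Joining (U ⋈ Q) and S on G yields {(m, 7, b, 15, d, 31), (m, 7, b, 15, p, 31), (m, 7, b, 15, s, 31), (t, 7, w, 33, d, 12), (t, 7, w, 33, p, 12), (t, 7, w, 33, s, 12), (w, 7, d, 31, d, 3), (w, 7, d, 31, p, 3), (w, 7, d, 31, s, 3), (y, 5, u, 40, a, 30), (y, 5, u, 40, s, 30), (y, 5, u, 40, w, 30)}.
Apply σ_{B != w}; surviving tuples: {(m, 7, b, 15, d, 31), (m, 7, b, 15, p, 31), (m, 7, b, 15, s, 31), (t, 7, w, 33, d, 12), (t, 7, w, 33, p, 12), (t, 7, w, 33, s, 12), (y, 5, u, 40, a, 30), (y, 5, u, 40, s, 30), (y, 5, u, 40, w, 30)}
Keep only column(s) B, E: {(m, d), (m, p), (m, s), (t, d), (t, p), (t, s), (y, a), (y, s), (y, w)}
Apply σ_{B != m}; surviving tuples: {(t, d), (t, p), (t, s), (y, a), (y, s), (y, w)}

{(t, d), (t, p), (t, s), (y, a), (y, s), (y, w)}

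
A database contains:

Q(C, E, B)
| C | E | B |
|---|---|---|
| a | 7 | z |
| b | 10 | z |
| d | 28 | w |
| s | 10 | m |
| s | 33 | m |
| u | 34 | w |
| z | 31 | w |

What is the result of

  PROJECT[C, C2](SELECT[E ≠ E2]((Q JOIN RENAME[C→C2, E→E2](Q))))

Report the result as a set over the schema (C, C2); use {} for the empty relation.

ρ[C→C2, E→E2]: schema becomes (C2, E2, B); tuples unchanged.
Joining Q and RENAME[C→C2, E→E2](Q) on B yields {(a, 7, z, a, 7), (a, 7, z, b, 10), (b, 10, z, a, 7), (b, 10, z, b, 10), (d, 28, w, d, 28), (d, 28, w, u, 34), (d, 28, w, z, 31), (s, 10, m, s, 10), (s, 10, m, s, 33), (s, 33, m, s, 10), (s, 33, m, s, 33), (u, 34, w, d, 28), (u, 34, w, u, 34), (u, 34, w, z, 31), (z, 31, w, d, 28), (z, 31, w, u, 34), (z, 31, w, z, 31)}.
Selection E ≠ E2: {(a, 7, z, b, 10), (b, 10, z, a, 7), (d, 28, w, u, 34), (d, 28, w, z, 31), (s, 10, m, s, 33), (s, 33, m, s, 10), (u, 34, w, d, 28), (u, 34, w, z, 31), (z, 31, w, d, 28), (z, 31, w, u, 34)}
Projecting to C, C2 (1 duplicate(s) eliminated): {(a, b), (b, a), (d, u), (d, z), (s, s), (u, d), (u, z), (z, d), (z, u)}

{(a, b), (b, a), (d, u), (d, z), (s, s), (u, d), (u, z), (z, d), (z, u)}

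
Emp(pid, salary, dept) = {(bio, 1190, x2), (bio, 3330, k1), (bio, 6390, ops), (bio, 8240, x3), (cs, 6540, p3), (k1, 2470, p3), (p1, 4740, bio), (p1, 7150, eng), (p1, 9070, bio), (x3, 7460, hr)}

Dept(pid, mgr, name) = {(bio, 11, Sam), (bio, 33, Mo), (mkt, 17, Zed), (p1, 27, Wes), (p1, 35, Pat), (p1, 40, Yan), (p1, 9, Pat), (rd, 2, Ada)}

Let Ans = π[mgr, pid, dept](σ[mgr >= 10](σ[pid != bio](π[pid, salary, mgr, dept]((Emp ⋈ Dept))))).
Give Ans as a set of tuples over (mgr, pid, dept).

Joining Emp and Dept on pid yields {(bio, 1190, x2, 11, Sam), (bio, 1190, x2, 33, Mo), (bio, 3330, k1, 11, Sam), (bio, 3330, k1, 33, Mo), (bio, 6390, ops, 11, Sam), (bio, 6390, ops, 33, Mo), (bio, 8240, x3, 11, Sam), (bio, 8240, x3, 33, Mo), (p1, 4740, bio, 27, Wes), (p1, 4740, bio, 35, Pat), (p1, 4740, bio, 40, Yan), (p1, 4740, bio, 9, Pat), (p1, 7150, eng, 27, Wes), (p1, 7150, eng, 35, Pat), (p1, 7150, eng, 40, Yan), (p1, 7150, eng, 9, Pat), (p1, 9070, bio, 27, Wes), (p1, 9070, bio, 35, Pat), (p1, 9070, bio, 40, Yan), (p1, 9070, bio, 9, Pat)}.
π[pid, salary, mgr, dept]: project onto (pid, salary, mgr, dept) → {(bio, 1190, 11, x2), (bio, 1190, 33, x2), (bio, 3330, 11, k1), (bio, 3330, 33, k1), (bio, 6390, 11, ops), (bio, 6390, 33, ops), (bio, 8240, 11, x3), (bio, 8240, 33, x3), (p1, 4740, 27, bio), (p1, 4740, 35, bio), (p1, 4740, 40, bio), (p1, 4740, 9, bio), (p1, 7150, 27, eng), (p1, 7150, 35, eng), (p1, 7150, 40, eng), (p1, 7150, 9, eng), (p1, 9070, 27, bio), (p1, 9070, 35, bio), (p1, 9070, 40, bio), (p1, 9070, 9, bio)}
Filtering on pid != bio leaves {(p1, 4740, 27, bio), (p1, 4740, 35, bio), (p1, 4740, 40, bio), (p1, 4740, 9, bio), (p1, 7150, 27, eng), (p1, 7150, 35, eng), (p1, 7150, 40, eng), (p1, 7150, 9, eng), (p1, 9070, 27, bio), (p1, 9070, 35, bio), (p1, 9070, 40, bio), (p1, 9070, 9, bio)}.
Filtering on mgr >= 10 leaves {(p1, 4740, 27, bio), (p1, 4740, 35, bio), (p1, 4740, 40, bio), (p1, 7150, 27, eng), (p1, 7150, 35, eng), (p1, 7150, 40, eng), (p1, 9070, 27, bio), (p1, 9070, 35, bio), (p1, 9070, 40, bio)}.
π[mgr, pid, dept]: project onto (mgr, pid, dept) (3 duplicate(s) eliminated) → {(27, p1, bio), (27, p1, eng), (35, p1, bio), (35, p1, eng), (40, p1, bio), (40, p1, eng)}

{(27, p1, bio), (27, p1, eng), (35, p1, bio), (35, p1, eng), (40, p1, bio), (40, p1, eng)}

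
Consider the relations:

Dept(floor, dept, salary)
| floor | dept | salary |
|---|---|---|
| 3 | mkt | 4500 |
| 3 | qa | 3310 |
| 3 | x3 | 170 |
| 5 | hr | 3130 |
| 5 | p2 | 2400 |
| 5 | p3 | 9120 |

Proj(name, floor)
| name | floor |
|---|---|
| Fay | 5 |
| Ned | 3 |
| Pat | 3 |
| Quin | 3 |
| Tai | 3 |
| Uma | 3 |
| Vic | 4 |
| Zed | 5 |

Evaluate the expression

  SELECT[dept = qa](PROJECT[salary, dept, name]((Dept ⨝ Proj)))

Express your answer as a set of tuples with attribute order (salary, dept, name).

{(3310, qa, Ned), (3310, qa, Pat), (3310, qa, Quin), (3310, qa, Tai), (3310, qa, Uma)}

Natural join on floor: {(3, mkt, 4500, Ned), (3, mkt, 4500, Pat), (3, mkt, 4500, Quin), (3, mkt, 4500, Tai), (3, mkt, 4500, Uma), (3, qa, 3310, Ned), (3, qa, 3310, Pat), (3, qa, 3310, Quin), (3, qa, 3310, Tai), (3, qa, 3310, Uma), (3, x3, 170, Ned), (3, x3, 170, Pat), (3, x3, 170, Quin), (3, x3, 170, Tai), (3, x3, 170, Uma), (5, hr, 3130, Fay), (5, hr, 3130, Zed), (5, p2, 2400, Fay), (5, p2, 2400, Zed), (5, p3, 9120, Fay), (5, p3, 9120, Zed)}
π[salary, dept, name]: project onto (salary, dept, name) → {(170, x3, Ned), (170, x3, Pat), (170, x3, Quin), (170, x3, Tai), (170, x3, Uma), (2400, p2, Fay), (2400, p2, Zed), (3130, hr, Fay), (3130, hr, Zed), (3310, qa, Ned), (3310, qa, Pat), (3310, qa, Quin), (3310, qa, Tai), (3310, qa, Uma), (4500, mkt, Ned), (4500, mkt, Pat), (4500, mkt, Quin), (4500, mkt, Tai), (4500, mkt, Uma), (9120, p3, Fay), (9120, p3, Zed)}
Apply σ_{dept = qa}; surviving tuples: {(3310, qa, Ned), (3310, qa, Pat), (3310, qa, Quin), (3310, qa, Tai), (3310, qa, Uma)}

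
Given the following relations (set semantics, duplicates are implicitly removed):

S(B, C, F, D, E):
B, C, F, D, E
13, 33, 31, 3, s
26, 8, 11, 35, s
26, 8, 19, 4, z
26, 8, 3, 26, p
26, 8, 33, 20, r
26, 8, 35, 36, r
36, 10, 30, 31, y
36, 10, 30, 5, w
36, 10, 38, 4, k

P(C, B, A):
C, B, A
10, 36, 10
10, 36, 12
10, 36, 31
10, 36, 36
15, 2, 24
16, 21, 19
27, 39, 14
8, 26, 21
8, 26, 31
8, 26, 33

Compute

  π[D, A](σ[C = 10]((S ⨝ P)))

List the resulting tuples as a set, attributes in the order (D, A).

S ⋈ P (natural join on B, C): {(26, 8, 11, 35, s, 21), (26, 8, 11, 35, s, 31), (26, 8, 11, 35, s, 33), (26, 8, 19, 4, z, 21), (26, 8, 19, 4, z, 31), (26, 8, 19, 4, z, 33), (26, 8, 3, 26, p, 21), (26, 8, 3, 26, p, 31), (26, 8, 3, 26, p, 33), (26, 8, 33, 20, r, 21), (26, 8, 33, 20, r, 31), (26, 8, 33, 20, r, 33), (26, 8, 35, 36, r, 21), (26, 8, 35, 36, r, 31), (26, 8, 35, 36, r, 33), (36, 10, 30, 31, y, 10), (36, 10, 30, 31, y, 12), (36, 10, 30, 31, y, 31), (36, 10, 30, 31, y, 36), (36, 10, 30, 5, w, 10), (36, 10, 30, 5, w, 12), (36, 10, 30, 5, w, 31), (36, 10, 30, 5, w, 36), (36, 10, 38, 4, k, 10), (36, 10, 38, 4, k, 12), (36, 10, 38, 4, k, 31), (36, 10, 38, 4, k, 36)}
σ[C = 10]: keep tuples satisfying C = 10 → {(36, 10, 30, 31, y, 10), (36, 10, 30, 31, y, 12), (36, 10, 30, 31, y, 31), (36, 10, 30, 31, y, 36), (36, 10, 30, 5, w, 10), (36, 10, 30, 5, w, 12), (36, 10, 30, 5, w, 31), (36, 10, 30, 5, w, 36), (36, 10, 38, 4, k, 10), (36, 10, 38, 4, k, 12), (36, 10, 38, 4, k, 31), (36, 10, 38, 4, k, 36)}
π_{D, A} gives {(31, 10), (31, 12), (31, 31), (31, 36), (4, 10), (4, 12), (4, 31), (4, 36), (5, 10), (5, 12), (5, 31), (5, 36)}.

{(31, 10), (31, 12), (31, 31), (31, 36), (4, 10), (4, 12), (4, 31), (4, 36), (5, 10), (5, 12), (5, 31), (5, 36)}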